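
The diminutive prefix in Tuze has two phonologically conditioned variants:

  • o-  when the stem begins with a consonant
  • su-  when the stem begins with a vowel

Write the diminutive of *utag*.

Since the first sound of *utag* is /u/ (a vowel), it takes su-, giving *suutag*.

suutag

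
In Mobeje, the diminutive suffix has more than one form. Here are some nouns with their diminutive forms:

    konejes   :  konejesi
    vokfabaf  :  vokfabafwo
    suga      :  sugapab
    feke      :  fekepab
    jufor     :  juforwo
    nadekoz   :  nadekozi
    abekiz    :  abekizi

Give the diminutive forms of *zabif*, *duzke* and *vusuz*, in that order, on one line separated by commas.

The pattern is sibilance of the final sound: -i when the stem ends in a sibilant (*konejes*, *nadekoz*, *abekiz*); -wo when the stem ends in a non-sibilant consonant (*vokfabaf*, *jufor*); -pab when the stem ends in a vowel (*suga*, *feke*).
The final sound of *zabif* is /f/, which is a non-sibilant consonant, so the suffix is -wo, giving *zabifwo*.
*duzke* — final sound /e/ (a vowel) → -pab → *duzkepab*.
The final sound of *vusuz* is /z/, which is a sibilant, so the suffix is -i, giving *vusuzi*.

zabifwo, duzkepab, vusuzi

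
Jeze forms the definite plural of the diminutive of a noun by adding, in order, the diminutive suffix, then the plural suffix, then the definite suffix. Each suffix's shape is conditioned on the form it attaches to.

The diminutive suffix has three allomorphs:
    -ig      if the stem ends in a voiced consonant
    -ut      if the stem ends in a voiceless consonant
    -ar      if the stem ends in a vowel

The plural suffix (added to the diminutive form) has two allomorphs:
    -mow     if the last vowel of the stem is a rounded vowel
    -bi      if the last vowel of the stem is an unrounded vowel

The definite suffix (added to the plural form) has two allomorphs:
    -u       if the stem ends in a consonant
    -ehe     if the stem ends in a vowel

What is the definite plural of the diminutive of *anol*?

anoligbiehe

Since the final sound of *anol* is /l/ (a voiced consonant), it takes -ig, giving *anolig*.
The last vowel of the diminutive form *anolig* is /i/, which is an unrounded vowel, so the plural suffix is -bi, giving *anoligbi*.
The plural form *anoligbi* — final sound /i/ (a vowel) → -ehe → *anoligbiehe*.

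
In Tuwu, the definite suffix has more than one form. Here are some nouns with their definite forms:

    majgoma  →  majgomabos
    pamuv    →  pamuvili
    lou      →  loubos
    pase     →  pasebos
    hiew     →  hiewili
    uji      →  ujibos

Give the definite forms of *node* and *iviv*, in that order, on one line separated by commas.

The suffix is conditioned by the final sound: -ili when the stem ends in a consonant (*pamuv*, *hiew*); -bos when the stem ends in a vowel (*majgoma*, *lou*, *pase*, *uji*).
Since the final sound of *node* is /e/ (a vowel), it takes -bos, giving *nodebos*.
The final sound of *iviv* is /v/, which is a consonant, so the suffix is -ili, giving *ivivili*.

nodebos, ivivili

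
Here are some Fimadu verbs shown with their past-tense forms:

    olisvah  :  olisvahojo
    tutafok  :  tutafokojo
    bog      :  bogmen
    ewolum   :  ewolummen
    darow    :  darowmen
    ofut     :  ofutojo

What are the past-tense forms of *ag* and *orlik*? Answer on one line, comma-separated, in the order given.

agmen, orlikojo

The pattern is voicing of the final consonant: -ojo when the stem ends in a voiceless consonant (*olisvah*, *tutafok*, *ofut*); -men when the stem ends in a voiced consonant (*bog*, *ewolum*, *darow*).
Since the final consonant of *ag* is /g/ (voiced), it takes -men, giving *agmen*.
*orlik*: final consonant = /k/, voiceless → -ojo → *orlikojo*.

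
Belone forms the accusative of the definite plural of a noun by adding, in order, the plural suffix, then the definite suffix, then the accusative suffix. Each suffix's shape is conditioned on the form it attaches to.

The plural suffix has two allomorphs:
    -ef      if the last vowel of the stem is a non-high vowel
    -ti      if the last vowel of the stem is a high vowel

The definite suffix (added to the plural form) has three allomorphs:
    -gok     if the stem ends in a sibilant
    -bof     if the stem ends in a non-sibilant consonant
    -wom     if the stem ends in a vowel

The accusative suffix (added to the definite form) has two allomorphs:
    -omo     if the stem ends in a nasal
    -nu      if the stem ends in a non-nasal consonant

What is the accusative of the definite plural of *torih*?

torihtiwomomo

*torih* — last vowel /i/ (a high vowel) → -ti → *torihti*.
The final sound of the plural form *torihti* is /i/, which is a vowel, so the definite suffix is -wom, giving *torihtiwom*.
Since the final consonant of the definite form *torihtiwom* is /m/ (a nasal), it takes -omo, giving *torihtiwomomo*.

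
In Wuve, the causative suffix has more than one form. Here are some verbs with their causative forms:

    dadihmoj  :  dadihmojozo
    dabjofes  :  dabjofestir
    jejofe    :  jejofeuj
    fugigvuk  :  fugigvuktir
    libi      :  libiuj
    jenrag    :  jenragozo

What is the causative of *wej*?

The pattern is voicing of the final sound: -tir when the stem ends in a voiceless consonant (*dabjofes*, *fugigvuk*); -ozo when the stem ends in a voiced consonant (*dadihmoj*, *jenrag*); -uj when the stem ends in a vowel (*jejofe*, *libi*).
Since the final sound of *wej* is /j/ (a voiced consonant), it takes -ozo, giving *wejozo*.

wejozo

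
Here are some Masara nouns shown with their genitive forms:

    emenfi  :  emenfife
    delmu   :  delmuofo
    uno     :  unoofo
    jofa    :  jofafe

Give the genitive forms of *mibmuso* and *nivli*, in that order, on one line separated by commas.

The suffix is conditioned by the last vowel: -ofo when the last vowel of the stem is a rounded vowel (*delmu*, *uno*); -fe when the last vowel of the stem is an unrounded vowel (*emenfi*, *jofa*).
*mibmuso* — last vowel /o/ (a rounded vowel) → -ofo → *mibmusoofo*.
*nivli* — last vowel /i/ (an unrounded vowel) → -fe → *nivlife*.

mibmusoofo, nivlife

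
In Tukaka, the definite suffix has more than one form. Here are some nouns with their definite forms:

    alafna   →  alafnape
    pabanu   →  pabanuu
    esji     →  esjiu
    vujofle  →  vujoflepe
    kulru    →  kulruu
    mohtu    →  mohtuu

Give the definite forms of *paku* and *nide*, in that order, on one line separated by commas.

pakuu, nidepe

Looking at the last vowel of each stem: -u when the last vowel of the stem is a high vowel (*pabanu*, *esji*, *kulru*, *mohtu*); -pe when the last vowel of the stem is a non-high vowel (*alafna*, *vujofle*).
*paku* — last vowel /u/ (a high vowel) → -u → *pakuu*.
The last vowel of *nide* is /e/, which is a non-high vowel, so the suffix is -pe, giving *nidepe*.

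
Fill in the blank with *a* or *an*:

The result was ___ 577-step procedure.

The indefinite article is chosen by the initial *sound* of the following word, not its spelling.
The number *577* is spoken "five hundred …", beginning with /faɪv/ — a consonant sound.
So the article is *a*: The result was a 577-step procedure.

a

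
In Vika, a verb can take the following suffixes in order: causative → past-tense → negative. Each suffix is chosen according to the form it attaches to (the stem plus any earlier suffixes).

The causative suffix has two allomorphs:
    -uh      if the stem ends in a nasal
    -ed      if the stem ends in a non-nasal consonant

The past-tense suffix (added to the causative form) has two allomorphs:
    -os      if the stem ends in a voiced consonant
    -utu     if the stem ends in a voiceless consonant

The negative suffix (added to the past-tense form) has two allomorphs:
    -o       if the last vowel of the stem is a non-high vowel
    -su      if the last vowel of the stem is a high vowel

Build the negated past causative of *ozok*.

ozokedoso

*ozok*: final consonant = /k/, non-nasal → -ed → *ozoked*.
The final consonant of the causative form *ozoked* is /d/, which is voiced, so the past-tense suffix is -os, giving *ozokedos*.
The last vowel of the past-tense form *ozokedos* is /o/, which is a non-high vowel, so the negative suffix is -o, giving *ozokedoso*.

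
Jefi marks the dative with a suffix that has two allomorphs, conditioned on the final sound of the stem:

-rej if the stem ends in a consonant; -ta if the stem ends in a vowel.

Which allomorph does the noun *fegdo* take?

Since the final sound of *fegdo* is /o/ (a vowel), it takes -ta.

-ta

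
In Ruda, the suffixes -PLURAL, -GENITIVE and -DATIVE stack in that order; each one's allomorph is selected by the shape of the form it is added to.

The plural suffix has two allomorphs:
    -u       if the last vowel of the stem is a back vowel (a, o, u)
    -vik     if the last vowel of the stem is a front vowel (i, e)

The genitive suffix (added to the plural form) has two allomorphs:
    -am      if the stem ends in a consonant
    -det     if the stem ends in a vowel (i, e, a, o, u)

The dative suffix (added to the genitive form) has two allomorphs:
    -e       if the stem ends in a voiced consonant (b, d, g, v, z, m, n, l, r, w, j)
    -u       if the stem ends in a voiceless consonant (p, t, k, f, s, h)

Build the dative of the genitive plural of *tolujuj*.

Since the last vowel of *tolujuj* is /u/ (a back vowel), it takes -u, giving *tolujuju*.
The final sound of the plural form *tolujuju* is /u/, which is a vowel, so the genitive suffix is -det, giving *tolujujudet*.
The genitive form *tolujujudet* — final consonant /t/ (voiceless) → -u → *tolujujudetu*.

tolujujudetu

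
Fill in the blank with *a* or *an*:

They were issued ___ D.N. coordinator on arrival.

a

The indefinite article is chosen by the initial *sound* of the following word, not its spelling.
The initialism *D.N.* is read letter by letter; the first letter, D, is pronounced /diː/, which begins with a consonant sound.
So the article is *a*: They were issued a D.N. coordinator on arrival.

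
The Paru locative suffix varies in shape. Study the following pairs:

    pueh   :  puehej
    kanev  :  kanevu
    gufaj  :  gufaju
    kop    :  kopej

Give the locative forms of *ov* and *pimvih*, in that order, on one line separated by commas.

The alternation tracks the final consonant of the stem — -ej when the stem ends in a voiceless consonant (*pueh*, *kop*); -u when the stem ends in a voiced consonant (*kanev*, *gufaj*).
*ov* — final consonant /v/ (voiced) → -u → *ovu*.
Since the final consonant of *pimvih* is /h/ (voiceless), it takes -ej, giving *pimvihej*.

ovu, pimvihej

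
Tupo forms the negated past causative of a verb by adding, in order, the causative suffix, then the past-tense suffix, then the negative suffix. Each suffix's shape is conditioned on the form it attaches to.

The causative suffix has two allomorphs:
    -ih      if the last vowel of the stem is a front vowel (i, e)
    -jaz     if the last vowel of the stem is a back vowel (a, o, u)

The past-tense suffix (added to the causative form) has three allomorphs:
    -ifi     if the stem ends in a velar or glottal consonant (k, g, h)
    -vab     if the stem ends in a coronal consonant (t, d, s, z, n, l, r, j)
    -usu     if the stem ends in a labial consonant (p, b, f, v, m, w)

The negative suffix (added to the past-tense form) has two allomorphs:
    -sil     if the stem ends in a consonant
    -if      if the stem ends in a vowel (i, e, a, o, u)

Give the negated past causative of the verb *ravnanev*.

The last vowel of *ravnanev* is /e/, which is a front vowel, so the causative suffix is -ih, giving *ravnanevih*.
Since the final consonant of the causative form *ravnanevih* is /h/ (velar/glottal), it takes -ifi, giving *ravnanevihifi*.
The past-tense form *ravnanevihifi*: final sound = /i/, a vowel → -if → *ravnanevihifiif*.

ravnanevihifiif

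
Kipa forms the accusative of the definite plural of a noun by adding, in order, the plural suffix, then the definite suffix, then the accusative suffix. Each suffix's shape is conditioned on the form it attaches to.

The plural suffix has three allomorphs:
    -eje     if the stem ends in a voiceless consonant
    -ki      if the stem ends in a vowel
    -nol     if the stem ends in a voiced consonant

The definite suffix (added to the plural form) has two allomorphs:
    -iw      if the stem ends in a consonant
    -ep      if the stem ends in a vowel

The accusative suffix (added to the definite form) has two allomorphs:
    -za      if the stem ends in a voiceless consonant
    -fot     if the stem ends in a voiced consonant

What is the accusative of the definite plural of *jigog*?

jigognoliwfot

*jigog*: final sound = /g/, a voiced consonant → -nol → *jigognol*.
The plural form *jigognol* — final sound /l/ (a consonant) → -iw → *jigognoliw*.
Since the final consonant of the definite form *jigognoliw* is /w/ (voiced), it takes -fot, giving *jigognoliwfot*.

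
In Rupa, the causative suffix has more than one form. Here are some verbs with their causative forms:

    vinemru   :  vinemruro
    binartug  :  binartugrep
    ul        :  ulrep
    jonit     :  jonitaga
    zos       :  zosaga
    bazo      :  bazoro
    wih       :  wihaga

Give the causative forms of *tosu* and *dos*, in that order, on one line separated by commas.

The alternation tracks the final sound of the stem — -aga when the stem ends in a voiceless consonant (*jonit*, *zos*, *wih*); -rep when the stem ends in a voiced consonant (*binartug*, *ul*); -ro when the stem ends in a vowel (*vinemru*, *bazo*).
The final sound of *tosu* is /u/, which is a vowel, so the suffix is -ro, giving *tosuro*.
*dos*: final sound = /s/, a voiceless consonant → -aga → *dosaga*.

tosuro, dosaga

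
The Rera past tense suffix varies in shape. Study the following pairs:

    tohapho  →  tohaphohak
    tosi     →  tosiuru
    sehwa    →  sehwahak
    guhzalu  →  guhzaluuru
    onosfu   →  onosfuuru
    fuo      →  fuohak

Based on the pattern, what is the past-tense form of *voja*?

vojahak

The suffix is conditioned by the last vowel: -uru when the last vowel of the stem is a high vowel (*tosi*, *guhzalu*, *onosfu*); -hak when the last vowel of the stem is a non-high vowel (*tohapho*, *sehwa*, *fuo*).
Since the last vowel of *voja* is /a/ (a non-high vowel), it takes -hak, giving *vojahak*.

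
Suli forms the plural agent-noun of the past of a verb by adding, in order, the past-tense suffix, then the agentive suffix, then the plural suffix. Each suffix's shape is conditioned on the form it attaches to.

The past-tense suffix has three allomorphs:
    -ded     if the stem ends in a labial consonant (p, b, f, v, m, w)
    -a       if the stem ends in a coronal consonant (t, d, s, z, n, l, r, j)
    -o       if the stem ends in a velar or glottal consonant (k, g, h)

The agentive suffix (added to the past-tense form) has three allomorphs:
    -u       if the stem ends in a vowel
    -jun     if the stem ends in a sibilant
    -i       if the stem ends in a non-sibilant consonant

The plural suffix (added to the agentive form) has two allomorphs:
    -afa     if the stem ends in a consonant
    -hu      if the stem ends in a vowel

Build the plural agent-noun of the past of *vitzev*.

The final consonant of *vitzev* is /v/, which is labial, so the past-tense suffix is -ded, giving *vitzevded*.
The past-tense form *vitzevded*: final sound = /d/, a non-sibilant consonant → -i → *vitzevdedi*.
The agentive form *vitzevdedi*: final sound = /i/, a vowel → -hu → *vitzevdedihu*.

vitzevdedihu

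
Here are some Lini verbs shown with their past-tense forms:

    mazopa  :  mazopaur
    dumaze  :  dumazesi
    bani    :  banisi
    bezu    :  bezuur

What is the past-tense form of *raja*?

The pattern is front/back vowel harmony: -si when the last vowel of the stem is a front vowel (*dumaze*, *bani*); -ur when the last vowel of the stem is a back vowel (*mazopa*, *bezu*).
*raja*: last vowel = /a/, a back vowel → -ur → *rajaur*.

rajaur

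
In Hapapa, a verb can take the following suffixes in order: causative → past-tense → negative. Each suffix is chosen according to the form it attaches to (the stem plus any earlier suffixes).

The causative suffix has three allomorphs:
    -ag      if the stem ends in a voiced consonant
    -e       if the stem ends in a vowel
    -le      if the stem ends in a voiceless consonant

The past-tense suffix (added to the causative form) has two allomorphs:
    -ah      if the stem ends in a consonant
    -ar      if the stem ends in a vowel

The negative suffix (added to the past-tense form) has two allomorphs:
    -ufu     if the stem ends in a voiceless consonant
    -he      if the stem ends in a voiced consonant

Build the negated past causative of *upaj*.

*upaj* — final sound /j/ (a voiced consonant) → -ag → *upajag*.
The final sound of the causative form *upajag* is /g/, which is a consonant, so the past-tense suffix is -ah, giving *upajagah*.
The final consonant of the past-tense form *upajagah* is /h/, which is voiceless, so the negative suffix is -ufu, giving *upajagahufu*.

upajagahufu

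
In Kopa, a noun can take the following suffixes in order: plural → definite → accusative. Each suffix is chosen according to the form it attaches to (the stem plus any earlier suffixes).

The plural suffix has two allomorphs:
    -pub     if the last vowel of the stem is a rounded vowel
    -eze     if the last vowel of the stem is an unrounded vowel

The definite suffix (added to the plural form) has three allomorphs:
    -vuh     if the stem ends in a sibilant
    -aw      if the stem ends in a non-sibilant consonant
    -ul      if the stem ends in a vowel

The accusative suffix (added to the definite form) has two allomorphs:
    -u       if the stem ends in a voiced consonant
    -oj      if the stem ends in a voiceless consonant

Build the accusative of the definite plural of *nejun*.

Since the last vowel of *nejun* is /u/ (a rounded vowel), it takes -pub, giving *nejunpub*.
The plural form *nejunpub*: final sound = /b/, a non-sibilant consonant → -aw → *nejunpubaw*.
The final consonant of the definite form *nejunpubaw* is /w/, which is voiced, so the accusative suffix is -u, giving *nejunpubawu*.

nejunpubawu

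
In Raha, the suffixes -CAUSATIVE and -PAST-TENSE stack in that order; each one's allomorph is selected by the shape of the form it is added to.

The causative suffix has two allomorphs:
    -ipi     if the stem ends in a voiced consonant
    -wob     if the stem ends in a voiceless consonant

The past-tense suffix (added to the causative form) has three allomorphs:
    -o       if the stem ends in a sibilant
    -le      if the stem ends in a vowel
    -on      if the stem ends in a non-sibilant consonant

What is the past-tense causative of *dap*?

Since the final consonant of *dap* is /p/ (voiceless), it takes -wob, giving *dapwob*.
The final sound of the causative form *dapwob* is /b/, which is a non-sibilant consonant, so the past-tense suffix is -on, giving *dapwobon*.

dapwobon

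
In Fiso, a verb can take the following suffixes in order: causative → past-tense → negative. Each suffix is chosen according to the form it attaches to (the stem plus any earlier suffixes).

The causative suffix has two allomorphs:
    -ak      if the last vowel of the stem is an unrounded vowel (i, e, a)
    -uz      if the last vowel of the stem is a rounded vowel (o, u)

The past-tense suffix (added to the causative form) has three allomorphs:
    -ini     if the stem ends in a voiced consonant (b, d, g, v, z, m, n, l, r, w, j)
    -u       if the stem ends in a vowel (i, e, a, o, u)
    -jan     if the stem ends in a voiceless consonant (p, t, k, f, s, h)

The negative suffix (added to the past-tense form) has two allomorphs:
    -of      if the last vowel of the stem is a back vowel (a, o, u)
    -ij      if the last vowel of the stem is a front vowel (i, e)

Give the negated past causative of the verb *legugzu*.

legugzuuziniij

*legugzu* — last vowel /u/ (a rounded vowel) → -uz → *legugzuuz*.
The final sound of the causative form *legugzuuz* is /z/, which is a voiced consonant, so the past-tense suffix is -ini, giving *legugzuuzini*.
Since the last vowel of the past-tense form *legugzuuzini* is /i/ (a front vowel), it takes -ij, giving *legugzuuziniij*.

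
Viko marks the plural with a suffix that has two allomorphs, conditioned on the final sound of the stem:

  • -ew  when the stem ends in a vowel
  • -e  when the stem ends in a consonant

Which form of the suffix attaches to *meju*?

*meju*: final sound = /u/, a vowel → -ew.

-ew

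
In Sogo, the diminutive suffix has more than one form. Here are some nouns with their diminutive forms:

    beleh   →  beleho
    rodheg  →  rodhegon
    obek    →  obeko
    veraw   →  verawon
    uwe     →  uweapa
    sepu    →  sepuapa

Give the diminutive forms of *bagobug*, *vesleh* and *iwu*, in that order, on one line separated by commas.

The alternation tracks the final sound of the stem — -o when the stem ends in a voiceless consonant (*beleh*, *obek*); -on when the stem ends in a voiced consonant (*rodheg*, *veraw*); -apa when the stem ends in a vowel (*uwe*, *sepu*).
*bagobug*: final sound = /g/, a voiced consonant → -on → *bagobugon*.
*vesleh*: final sound = /h/, a voiceless consonant → -o → *vesleho*.
Since the final sound of *iwu* is /u/ (a vowel), it takes -apa, giving *iwuapa*.

bagobugon, vesleho, iwuapa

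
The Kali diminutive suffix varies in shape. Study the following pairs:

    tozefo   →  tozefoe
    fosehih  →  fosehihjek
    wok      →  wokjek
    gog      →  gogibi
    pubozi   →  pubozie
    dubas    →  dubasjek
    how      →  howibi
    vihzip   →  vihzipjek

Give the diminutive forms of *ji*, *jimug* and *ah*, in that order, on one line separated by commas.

Looking at the final sound of each stem: -jek when the stem ends in a voiceless consonant (*fosehih*, *wok*, *dubas*, *vihzip*); -ibi when the stem ends in a voiced consonant (*gog*, *how*); -e when the stem ends in a vowel (*tozefo*, *pubozi*).
The final sound of *ji* is /i/, which is a vowel, so the suffix is -e, giving *jie*.
*jimug*: final sound = /g/, a voiced consonant → -ibi → *jimugibi*.
*ah* — final sound /h/ (a voiceless consonant) → -jek → *ahjek*.

jie, jimugibi, ahjek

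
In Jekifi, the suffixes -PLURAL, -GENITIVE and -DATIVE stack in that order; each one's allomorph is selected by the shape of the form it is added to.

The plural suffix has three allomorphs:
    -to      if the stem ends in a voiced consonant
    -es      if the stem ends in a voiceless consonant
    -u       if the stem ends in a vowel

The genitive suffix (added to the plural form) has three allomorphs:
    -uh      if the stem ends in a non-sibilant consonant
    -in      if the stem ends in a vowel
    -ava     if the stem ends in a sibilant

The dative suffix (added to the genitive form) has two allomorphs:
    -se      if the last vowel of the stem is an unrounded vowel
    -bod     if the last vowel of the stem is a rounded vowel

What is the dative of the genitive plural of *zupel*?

Since the final sound of *zupel* is /l/ (a voiced consonant), it takes -to, giving *zupelto*.
The final sound of the plural form *zupelto* is /o/, which is a vowel, so the genitive suffix is -in, giving *zupeltoin*.
The genitive form *zupeltoin* — last vowel /i/ (an unrounded vowel) → -se → *zupeltoinse*.

zupeltoinse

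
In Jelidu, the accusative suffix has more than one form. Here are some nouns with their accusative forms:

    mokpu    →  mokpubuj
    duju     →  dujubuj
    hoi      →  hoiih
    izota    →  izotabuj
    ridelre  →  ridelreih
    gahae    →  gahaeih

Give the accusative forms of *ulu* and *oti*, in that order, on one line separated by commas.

The pattern is front/back vowel harmony: -ih when the last vowel of the stem is a front vowel (*hoi*, *ridelre*, *gahae*); -buj when the last vowel of the stem is a back vowel (*mokpu*, *duju*, *izota*).
The last vowel of *ulu* is /u/, which is a back vowel, so the suffix is -buj, giving *ulubuj*.
Since the last vowel of *oti* is /i/ (a front vowel), it takes -ih, giving *otiih*.

ulubuj, otiih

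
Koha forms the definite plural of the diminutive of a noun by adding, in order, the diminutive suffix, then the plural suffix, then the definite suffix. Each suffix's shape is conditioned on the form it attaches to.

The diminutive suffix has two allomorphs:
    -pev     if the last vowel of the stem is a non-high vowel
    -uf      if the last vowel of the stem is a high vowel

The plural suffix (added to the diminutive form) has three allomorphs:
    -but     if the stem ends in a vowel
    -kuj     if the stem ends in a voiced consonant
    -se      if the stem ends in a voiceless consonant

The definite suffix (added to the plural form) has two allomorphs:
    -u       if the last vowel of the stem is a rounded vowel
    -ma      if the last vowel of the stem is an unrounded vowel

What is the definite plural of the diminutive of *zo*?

zopevkuju

*zo* — last vowel /o/ (a non-high vowel) → -pev → *zopev*.
The final sound of the diminutive form *zopev* is /v/, which is a voiced consonant, so the plural suffix is -kuj, giving *zopevkuj*.
The plural form *zopevkuj*: last vowel = /u/, a rounded vowel → -u → *zopevkuju*.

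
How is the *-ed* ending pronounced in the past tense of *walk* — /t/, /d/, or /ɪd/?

/t/

The stem *walk* ends in a voiceless consonant other than /t/.
The -ed suffix is realized as /ɪd/ after /t, d/; as /t/ after other voiceless consonants; and as /d/ after other voiced sounds.
So -ed on *walk* is pronounced /t/.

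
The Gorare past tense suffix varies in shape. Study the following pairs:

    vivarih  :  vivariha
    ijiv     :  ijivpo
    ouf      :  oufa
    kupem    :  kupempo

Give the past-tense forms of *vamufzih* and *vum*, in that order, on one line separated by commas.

The pattern is voicing of the final consonant: -a when the stem ends in a voiceless consonant (*vivarih*, *ouf*); -po when the stem ends in a voiced consonant (*ijiv*, *kupem*).
Since the final consonant of *vamufzih* is /h/ (voiceless), it takes -a, giving *vamufziha*.
*vum* — final consonant /m/ (voiced) → -po → *vumpo*.

vamufziha, vumpo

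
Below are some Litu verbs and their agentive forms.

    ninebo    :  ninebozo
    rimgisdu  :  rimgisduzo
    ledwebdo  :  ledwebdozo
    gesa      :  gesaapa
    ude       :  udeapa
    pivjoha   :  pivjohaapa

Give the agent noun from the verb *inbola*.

inbolaapa

The pattern is rounding harmony: -zo when the last vowel of the stem is a rounded vowel (*ninebo*, *rimgisdu*, *ledwebdo*); -apa when the last vowel of the stem is an unrounded vowel (*gesa*, *ude*, *pivjoha*).
*inbola* — last vowel /a/ (an unrounded vowel) → -apa → *inbolaapa*.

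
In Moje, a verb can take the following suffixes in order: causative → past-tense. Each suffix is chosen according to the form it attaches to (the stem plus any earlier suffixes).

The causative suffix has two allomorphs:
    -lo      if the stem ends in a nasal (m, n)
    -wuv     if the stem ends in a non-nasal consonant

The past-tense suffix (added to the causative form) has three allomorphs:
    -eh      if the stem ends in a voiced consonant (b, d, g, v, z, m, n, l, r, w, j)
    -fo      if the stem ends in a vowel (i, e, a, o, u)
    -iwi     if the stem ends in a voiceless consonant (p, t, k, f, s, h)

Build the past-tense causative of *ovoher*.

Since the final consonant of *ovoher* is /r/ (non-nasal), it takes -wuv, giving *ovoherwuv*.
Since the final sound of the causative form *ovoherwuv* is /v/ (a voiced consonant), it takes -eh, giving *ovoherwuveh*.

ovoherwuveh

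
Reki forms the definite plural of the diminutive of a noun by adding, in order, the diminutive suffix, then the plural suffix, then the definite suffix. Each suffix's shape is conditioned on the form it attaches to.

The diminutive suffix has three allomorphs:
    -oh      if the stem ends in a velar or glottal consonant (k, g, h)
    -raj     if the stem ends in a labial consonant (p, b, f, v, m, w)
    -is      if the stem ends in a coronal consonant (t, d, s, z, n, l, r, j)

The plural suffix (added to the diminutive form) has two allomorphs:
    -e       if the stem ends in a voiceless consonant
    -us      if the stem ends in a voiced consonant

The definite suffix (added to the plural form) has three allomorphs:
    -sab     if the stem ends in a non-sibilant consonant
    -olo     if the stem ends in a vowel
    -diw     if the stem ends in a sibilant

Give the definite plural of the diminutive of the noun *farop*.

*farop* — final consonant /p/ (labial) → -raj → *faropraj*.
Since the final consonant of the diminutive form *faropraj* is /j/ (voiced), it takes -us, giving *faroprajus*.
Since the final sound of the plural form *faroprajus* is /s/ (a sibilant), it takes -diw, giving *faroprajusdiw*.

faroprajusdiw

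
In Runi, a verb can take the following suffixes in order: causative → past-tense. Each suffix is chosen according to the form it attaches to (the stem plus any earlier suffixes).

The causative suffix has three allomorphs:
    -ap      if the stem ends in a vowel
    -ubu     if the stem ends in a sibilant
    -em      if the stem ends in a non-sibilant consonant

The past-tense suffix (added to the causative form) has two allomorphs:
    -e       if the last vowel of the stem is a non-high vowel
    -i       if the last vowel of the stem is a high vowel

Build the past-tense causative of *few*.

feweme

The final sound of *few* is /w/, which is a non-sibilant consonant, so the causative suffix is -em, giving *fewem*.
The causative form *fewem* — last vowel /e/ (a non-high vowel) → -e → *feweme*.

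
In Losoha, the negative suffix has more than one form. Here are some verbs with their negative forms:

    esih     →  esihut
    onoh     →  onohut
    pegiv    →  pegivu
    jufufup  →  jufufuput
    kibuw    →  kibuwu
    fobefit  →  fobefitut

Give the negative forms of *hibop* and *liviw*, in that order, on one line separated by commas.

Looking at the final consonant of each stem: -ut when the stem ends in a voiceless consonant (*esih*, *onoh*, *jufufup*, *fobefit*); -u when the stem ends in a voiced consonant (*pegiv*, *kibuw*).
*hibop* — final consonant /p/ (voiceless) → -ut → *hiboput*.
*liviw* — final consonant /w/ (voiced) → -u → *liviwu*.

hiboput, liviwu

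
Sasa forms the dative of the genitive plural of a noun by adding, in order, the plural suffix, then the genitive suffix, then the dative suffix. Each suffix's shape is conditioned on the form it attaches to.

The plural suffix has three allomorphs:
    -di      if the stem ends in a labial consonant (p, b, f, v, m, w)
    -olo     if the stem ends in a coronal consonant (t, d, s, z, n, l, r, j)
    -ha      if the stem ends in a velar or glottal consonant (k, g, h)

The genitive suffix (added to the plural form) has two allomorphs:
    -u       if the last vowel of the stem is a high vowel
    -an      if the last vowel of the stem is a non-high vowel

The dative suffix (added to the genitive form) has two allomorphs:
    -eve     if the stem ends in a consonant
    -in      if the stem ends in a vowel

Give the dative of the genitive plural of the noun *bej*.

*bej* — final consonant /j/ (coronal) → -olo → *bejolo*.
The last vowel of the plural form *bejolo* is /o/, which is a non-high vowel, so the genitive suffix is -an, giving *bejoloan*.
The genitive form *bejoloan*: final sound = /n/, a consonant → -eve → *bejoloaneve*.

bejoloaneve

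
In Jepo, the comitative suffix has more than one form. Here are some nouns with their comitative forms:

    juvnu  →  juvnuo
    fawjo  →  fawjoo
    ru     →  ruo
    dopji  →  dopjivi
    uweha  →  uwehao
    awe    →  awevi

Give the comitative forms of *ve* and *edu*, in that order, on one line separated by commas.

The pattern is front/back vowel harmony: -vi when the last vowel of the stem is a front vowel (*dopji*, *awe*); -o when the last vowel of the stem is a back vowel (*juvnu*, *fawjo*, *ru*, *uweha*).
The last vowel of *ve* is /e/, which is a front vowel, so the suffix is -vi, giving *vevi*.
The last vowel of *edu* is /u/, which is a back vowel, so the suffix is -o, giving *eduo*.

vevi, eduo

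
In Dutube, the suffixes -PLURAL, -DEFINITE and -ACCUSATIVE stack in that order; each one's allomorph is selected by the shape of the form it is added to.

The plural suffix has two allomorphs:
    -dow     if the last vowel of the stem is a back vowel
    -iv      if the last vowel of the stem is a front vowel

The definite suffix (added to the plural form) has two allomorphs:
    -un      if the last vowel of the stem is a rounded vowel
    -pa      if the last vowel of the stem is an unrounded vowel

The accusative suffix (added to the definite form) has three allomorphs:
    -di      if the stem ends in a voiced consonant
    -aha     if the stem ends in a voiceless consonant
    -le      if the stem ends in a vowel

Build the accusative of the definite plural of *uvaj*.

*uvaj* — last vowel /a/ (a back vowel) → -dow → *uvajdow*.
The plural form *uvajdow*: last vowel = /o/, a rounded vowel → -un → *uvajdowun*.
Since the final sound of the definite form *uvajdowun* is /n/ (a voiced consonant), it takes -di, giving *uvajdowundi*.

uvajdowundi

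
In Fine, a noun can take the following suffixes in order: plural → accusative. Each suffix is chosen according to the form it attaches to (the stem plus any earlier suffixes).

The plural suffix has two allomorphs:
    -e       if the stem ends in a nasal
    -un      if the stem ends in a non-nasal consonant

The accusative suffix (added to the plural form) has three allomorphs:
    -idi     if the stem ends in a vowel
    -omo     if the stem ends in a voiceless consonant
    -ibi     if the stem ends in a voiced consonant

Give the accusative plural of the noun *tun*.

tuneidi

*tun*: final consonant = /n/, a nasal → -e → *tune*.
The plural form *tune* — final sound /e/ (a vowel) → -idi → *tuneidi*.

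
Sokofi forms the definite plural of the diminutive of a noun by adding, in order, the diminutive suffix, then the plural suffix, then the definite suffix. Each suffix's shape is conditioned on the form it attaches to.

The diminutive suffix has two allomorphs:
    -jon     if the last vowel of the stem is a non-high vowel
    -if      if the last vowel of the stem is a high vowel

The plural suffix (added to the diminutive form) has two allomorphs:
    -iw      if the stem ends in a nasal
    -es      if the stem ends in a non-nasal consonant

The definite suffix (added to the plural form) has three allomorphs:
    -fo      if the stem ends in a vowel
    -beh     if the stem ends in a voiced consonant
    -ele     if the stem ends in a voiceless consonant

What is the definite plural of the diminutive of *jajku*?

The last vowel of *jajku* is /u/, which is a high vowel, so the diminutive suffix is -if, giving *jajkuif*.
The final consonant of the diminutive form *jajkuif* is /f/, which is non-nasal, so the plural suffix is -es, giving *jajkuifes*.
The plural form *jajkuifes*: final sound = /s/, a voiceless consonant → -ele → *jajkuifesele*.

jajkuifesele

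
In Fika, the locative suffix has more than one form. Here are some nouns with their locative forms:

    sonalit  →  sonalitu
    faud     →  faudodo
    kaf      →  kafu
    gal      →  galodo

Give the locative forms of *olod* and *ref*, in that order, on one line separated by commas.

olododo, refu

The suffix is conditioned by the final consonant: -u when the stem ends in a voiceless consonant (*sonalit*, *kaf*); -odo when the stem ends in a voiced consonant (*faud*, *gal*).
Since the final consonant of *olod* is /d/ (voiced), it takes -odo, giving *olododo*.
*ref* — final consonant /f/ (voiceless) → -u → *refu*.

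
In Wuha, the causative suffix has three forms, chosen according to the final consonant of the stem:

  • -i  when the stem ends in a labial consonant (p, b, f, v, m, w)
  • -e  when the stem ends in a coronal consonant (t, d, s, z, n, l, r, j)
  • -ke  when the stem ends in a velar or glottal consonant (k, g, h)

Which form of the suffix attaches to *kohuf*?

-i

*kohuf*: final consonant = /f/, labial → -i.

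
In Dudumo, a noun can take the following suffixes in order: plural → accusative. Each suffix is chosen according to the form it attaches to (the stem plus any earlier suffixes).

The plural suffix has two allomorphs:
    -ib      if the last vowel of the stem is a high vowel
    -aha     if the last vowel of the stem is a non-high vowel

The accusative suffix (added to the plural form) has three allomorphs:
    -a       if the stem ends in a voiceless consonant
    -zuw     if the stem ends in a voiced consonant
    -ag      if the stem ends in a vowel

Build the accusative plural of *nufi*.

*nufi*: last vowel = /i/, a high vowel → -ib → *nufiib*.
The plural form *nufiib* — final sound /b/ (a voiced consonant) → -zuw → *nufiibzuw*.

nufiibzuw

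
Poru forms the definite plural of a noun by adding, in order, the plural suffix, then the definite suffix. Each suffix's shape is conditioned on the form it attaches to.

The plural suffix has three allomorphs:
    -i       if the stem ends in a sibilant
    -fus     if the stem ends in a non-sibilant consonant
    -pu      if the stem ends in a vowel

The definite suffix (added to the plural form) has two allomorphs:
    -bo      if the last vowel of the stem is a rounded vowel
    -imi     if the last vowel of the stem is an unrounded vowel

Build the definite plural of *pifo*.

*pifo* — final sound /o/ (a vowel) → -pu → *pifopu*.
Since the last vowel of the plural form *pifopu* is /u/ (a rounded vowel), it takes -bo, giving *pifopubo*.

pifopubo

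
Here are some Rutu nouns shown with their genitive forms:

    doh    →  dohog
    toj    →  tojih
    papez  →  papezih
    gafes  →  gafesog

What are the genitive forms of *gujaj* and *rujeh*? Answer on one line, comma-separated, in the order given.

gujajih, rujehog

The alternation tracks the final consonant of the stem — -og when the stem ends in a voiceless consonant (*doh*, *gafes*); -ih when the stem ends in a voiced consonant (*toj*, *papez*).
Since the final consonant of *gujaj* is /j/ (voiced), it takes -ih, giving *gujajih*.
*rujeh* — final consonant /h/ (voiceless) → -og → *rujehog*.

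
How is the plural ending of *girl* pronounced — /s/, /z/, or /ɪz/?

The stem *girl* ends in a voiced non-sibilant sound.
The plural suffix surfaces as /ɪz/ after sibilants, /s/ after other voiceless consonants, and /z/ after other voiced sounds.
So the plural -s on *girl* is pronounced /z/.

/z/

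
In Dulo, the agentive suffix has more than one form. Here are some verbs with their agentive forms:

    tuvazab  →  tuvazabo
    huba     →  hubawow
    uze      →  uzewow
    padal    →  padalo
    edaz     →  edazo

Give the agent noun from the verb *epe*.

epewow

Looking at the final sound of each stem: -o when the stem ends in a consonant (*tuvazab*, *padal*, *edaz*); -wow when the stem ends in a vowel (*huba*, *uze*).
*epe* — final sound /e/ (a vowel) → -wow → *epewow*.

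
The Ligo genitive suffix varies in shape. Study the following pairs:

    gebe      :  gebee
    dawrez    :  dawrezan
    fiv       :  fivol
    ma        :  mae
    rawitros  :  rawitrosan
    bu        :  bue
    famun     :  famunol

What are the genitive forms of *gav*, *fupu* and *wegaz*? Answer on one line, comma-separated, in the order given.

gavol, fupue, wegazan

Looking at the final sound of each stem: -an when the stem ends in a sibilant (*dawrez*, *rawitros*); -ol when the stem ends in a non-sibilant consonant (*fiv*, *famun*); -e when the stem ends in a vowel (*gebe*, *ma*, *bu*).
Since the final sound of *gav* is /v/ (a non-sibilant consonant), it takes -ol, giving *gavol*.
The final sound of *fupu* is /u/, which is a vowel, so the suffix is -e, giving *fupue*.
The final sound of *wegaz* is /z/, which is a sibilant, so the suffix is -an, giving *wegazan*.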